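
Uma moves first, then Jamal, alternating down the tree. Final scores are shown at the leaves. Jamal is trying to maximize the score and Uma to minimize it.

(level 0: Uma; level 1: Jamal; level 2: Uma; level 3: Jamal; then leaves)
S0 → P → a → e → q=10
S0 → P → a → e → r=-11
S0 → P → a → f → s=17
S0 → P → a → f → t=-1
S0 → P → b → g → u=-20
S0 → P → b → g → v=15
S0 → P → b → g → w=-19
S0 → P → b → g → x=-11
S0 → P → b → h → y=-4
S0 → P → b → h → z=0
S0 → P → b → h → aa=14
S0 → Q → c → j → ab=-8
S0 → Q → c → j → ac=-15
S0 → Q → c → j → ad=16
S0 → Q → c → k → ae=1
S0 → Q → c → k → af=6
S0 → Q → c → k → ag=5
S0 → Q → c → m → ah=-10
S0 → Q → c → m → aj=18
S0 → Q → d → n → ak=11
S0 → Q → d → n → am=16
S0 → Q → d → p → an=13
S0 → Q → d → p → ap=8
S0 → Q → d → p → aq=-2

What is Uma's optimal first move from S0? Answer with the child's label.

e (Jamal): max(10, -11) = 10
f (Jamal): max(17, -1) = 17
a (Uma): min(10, 17) = 10
g (Jamal): max(-20, 15, -19, -11) = 15
h (Jamal): max(-4, 0, 14) = 14
b (Uma): min(15, 14) = 14
P (Jamal): max(10, 14) = 14
j (Jamal): max(-8, -15, 16) = 16
k (Jamal): max(1, 6, 5) = 6
m (Jamal): max(-10, 18) = 18
c (Uma): min(16, 6, 18) = 6
n (Jamal): max(11, 16) = 16
p (Jamal): max(13, 8, -2) = 13
d (Uma): min(16, 13) = 13
Q (Jamal): max(6, 13) = 13
S0 (Uma): min(14, 13) = 13
Uma at S0 wants the lowest of {P=14, Q=13}, so chooses Q.

Q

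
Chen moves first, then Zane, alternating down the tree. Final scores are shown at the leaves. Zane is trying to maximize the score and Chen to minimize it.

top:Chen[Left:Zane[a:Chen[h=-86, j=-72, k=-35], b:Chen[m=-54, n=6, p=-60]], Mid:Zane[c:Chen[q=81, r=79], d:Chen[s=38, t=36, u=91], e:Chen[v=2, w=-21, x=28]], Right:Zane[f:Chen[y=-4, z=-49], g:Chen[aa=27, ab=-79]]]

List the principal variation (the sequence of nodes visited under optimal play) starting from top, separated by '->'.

a (Chen): min(-86, -72, -35) = -86
b (Chen): min(-54, 6, -60) = -60
Left (Zane): max(-86, -60) = -60
c (Chen): min(81, 79) = 79
d (Chen): min(38, 36, 91) = 36
e (Chen): min(2, -21, 28) = -21
Mid (Zane): max(79, 36, -21) = 79
f (Chen): min(-4, -49) = -49
g (Chen): min(27, -79) = -79
Right (Zane): max(-49, -79) = -49
top (Chen): min(-60, 79, -49) = -60
At top, Chen picks Left (lowest: -60).
At Left, Zane picks b (highest: -60).
At b, Chen picks p (lowest: -60).
Terminal value -60.

top -> Left -> b -> p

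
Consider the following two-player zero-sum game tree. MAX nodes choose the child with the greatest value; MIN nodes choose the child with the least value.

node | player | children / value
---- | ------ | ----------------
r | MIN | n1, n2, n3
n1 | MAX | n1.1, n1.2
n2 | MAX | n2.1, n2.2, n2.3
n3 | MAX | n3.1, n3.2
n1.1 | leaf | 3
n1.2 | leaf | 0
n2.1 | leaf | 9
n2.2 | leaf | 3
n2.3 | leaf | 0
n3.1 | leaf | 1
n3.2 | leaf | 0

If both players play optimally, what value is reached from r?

1

n1 (MAX): max(3, 0) = 3
n2 (MAX): max(9, 3, 0) = 9
n3 (MAX): max(1, 0) = 1
r (MIN): min(3, 9, 1) = 1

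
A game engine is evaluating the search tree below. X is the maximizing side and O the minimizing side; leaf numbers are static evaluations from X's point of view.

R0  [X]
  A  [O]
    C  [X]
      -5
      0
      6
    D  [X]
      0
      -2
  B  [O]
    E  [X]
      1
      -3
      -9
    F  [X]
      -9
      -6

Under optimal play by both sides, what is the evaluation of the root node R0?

C (X): max(-5, 0, 6) = 6
D (X): max(0, -2) = 0
A (O): min(6, 0) = 0
E (X): max(1, -3, -9) = 1
F (X): max(-9, -6) = -6
B (O): min(1, -6) = -6
R0 (X): max(0, -6) = 0

0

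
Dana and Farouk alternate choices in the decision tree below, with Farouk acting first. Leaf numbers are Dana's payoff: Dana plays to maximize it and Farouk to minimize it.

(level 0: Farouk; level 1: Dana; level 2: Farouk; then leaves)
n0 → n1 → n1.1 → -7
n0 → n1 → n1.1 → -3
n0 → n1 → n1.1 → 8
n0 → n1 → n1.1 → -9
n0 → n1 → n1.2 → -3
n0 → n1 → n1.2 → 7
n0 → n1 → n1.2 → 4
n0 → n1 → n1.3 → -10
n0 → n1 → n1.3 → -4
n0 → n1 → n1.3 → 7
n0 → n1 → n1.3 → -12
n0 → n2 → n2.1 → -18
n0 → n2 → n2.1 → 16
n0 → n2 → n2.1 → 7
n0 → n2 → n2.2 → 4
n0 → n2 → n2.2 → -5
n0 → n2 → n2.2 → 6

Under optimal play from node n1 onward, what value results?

-3

n1.1 (Farouk): min(-7, -3, 8, -9) = -9
n1.2 (Farouk): min(-3, 7, 4) = -3
n1.3 (Farouk): min(-10, -4, 7, -12) = -12
n1 (Dana): max(-9, -3, -12) = -3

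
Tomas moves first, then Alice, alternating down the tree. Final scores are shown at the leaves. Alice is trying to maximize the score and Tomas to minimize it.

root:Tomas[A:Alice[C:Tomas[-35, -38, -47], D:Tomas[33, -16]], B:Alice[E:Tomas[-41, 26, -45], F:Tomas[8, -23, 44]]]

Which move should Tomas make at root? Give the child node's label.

B

C (Tomas): min(-35, -38, -47) = -47
D (Tomas): min(33, -16) = -16
A (Alice): max(-47, -16) = -16
E (Tomas): min(-41, 26, -45) = -45
F (Tomas): min(8, -23, 44) = -23
B (Alice): max(-45, -23) = -23
root (Tomas): min(-16, -23) = -23
Tomas at root wants the lowest of {A=-16, B=-23}, so chooses B.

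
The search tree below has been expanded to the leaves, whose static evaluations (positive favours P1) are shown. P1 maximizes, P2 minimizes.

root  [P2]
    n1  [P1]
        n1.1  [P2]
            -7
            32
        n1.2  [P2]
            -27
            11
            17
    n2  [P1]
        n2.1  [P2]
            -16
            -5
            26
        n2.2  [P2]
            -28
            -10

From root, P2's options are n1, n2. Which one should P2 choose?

n1.1 (P2): min(-7, 32) = -7
n1.2 (P2): min(-27, 11, 17) = -27
n1 (P1): max(-7, -27) = -7
n2.1 (P2): min(-16, -5, 26) = -16
n2.2 (P2): min(-28, -10) = -28
n2 (P1): max(-16, -28) = -16
root (P2): min(-7, -16) = -16
P2 at root wants the lowest of {n1=-7, n2=-16}, so chooses n2.

n2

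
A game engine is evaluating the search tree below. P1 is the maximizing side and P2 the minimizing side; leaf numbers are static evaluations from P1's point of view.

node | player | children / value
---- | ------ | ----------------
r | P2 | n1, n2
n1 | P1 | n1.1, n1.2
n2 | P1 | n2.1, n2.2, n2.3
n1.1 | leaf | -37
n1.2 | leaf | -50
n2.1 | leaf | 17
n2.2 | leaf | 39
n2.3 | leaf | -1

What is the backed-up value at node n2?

n2 (P1): max(17, 39, -1) = 39

39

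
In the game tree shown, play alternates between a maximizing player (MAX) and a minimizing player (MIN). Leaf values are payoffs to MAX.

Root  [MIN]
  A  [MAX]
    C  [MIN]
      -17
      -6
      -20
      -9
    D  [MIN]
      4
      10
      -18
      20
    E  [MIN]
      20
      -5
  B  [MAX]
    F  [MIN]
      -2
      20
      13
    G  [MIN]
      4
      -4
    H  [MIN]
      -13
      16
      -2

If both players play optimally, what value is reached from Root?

C (MIN): min(-17, -6, -20, -9) = -20
D (MIN): min(4, 10, -18, 20) = -18
E (MIN): min(20, -5) = -5
A (MAX): max(-20, -18, -5) = -5
F (MIN): min(-2, 20, 13) = -2
G (MIN): min(4, -4) = -4
H (MIN): min(-13, 16, -2) = -13
B (MAX): max(-2, -4, -13) = -2
Root (MIN): min(-5, -2) = -5

-5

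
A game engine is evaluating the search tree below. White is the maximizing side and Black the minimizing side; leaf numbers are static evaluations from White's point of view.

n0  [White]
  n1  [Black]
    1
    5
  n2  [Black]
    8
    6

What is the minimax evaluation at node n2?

6

n2 (Black): min(8, 6) = 6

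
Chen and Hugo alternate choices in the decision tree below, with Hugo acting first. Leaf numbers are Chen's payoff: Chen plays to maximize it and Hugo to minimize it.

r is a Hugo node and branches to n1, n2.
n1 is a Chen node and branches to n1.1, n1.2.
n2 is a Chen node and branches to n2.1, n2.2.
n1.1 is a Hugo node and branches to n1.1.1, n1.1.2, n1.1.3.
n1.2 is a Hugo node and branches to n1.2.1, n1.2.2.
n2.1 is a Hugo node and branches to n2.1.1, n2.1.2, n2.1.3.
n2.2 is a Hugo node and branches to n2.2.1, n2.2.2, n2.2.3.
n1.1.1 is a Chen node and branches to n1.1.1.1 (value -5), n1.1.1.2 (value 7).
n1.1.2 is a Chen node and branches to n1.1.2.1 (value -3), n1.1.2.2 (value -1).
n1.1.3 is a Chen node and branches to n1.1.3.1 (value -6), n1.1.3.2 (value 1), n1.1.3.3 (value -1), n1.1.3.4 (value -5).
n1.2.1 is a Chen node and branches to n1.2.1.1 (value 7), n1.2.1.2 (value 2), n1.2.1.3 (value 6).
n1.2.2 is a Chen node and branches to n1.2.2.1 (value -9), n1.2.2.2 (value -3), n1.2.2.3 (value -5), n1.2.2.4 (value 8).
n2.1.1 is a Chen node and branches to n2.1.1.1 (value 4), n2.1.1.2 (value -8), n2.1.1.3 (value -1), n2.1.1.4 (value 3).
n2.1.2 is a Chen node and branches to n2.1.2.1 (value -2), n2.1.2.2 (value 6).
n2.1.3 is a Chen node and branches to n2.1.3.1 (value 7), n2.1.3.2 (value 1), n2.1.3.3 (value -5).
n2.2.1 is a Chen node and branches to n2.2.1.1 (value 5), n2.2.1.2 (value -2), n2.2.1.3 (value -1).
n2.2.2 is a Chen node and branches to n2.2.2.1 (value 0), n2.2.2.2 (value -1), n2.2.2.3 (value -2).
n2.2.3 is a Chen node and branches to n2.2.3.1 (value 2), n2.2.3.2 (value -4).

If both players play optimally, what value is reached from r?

n1.1.1 (Chen): max(-5, 7) = 7
n1.1.2 (Chen): max(-3, -1) = -1
n1.1.3 (Chen): max(-6, 1, -1, -5) = 1
n1.1 (Hugo): min(7, -1, 1) = -1
n1.2.1 (Chen): max(7, 2, 6) = 7
n1.2.2 (Chen): max(-9, -3, -5, 8) = 8
n1.2 (Hugo): min(7, 8) = 7
n1 (Chen): max(-1, 7) = 7
n2.1.1 (Chen): max(4, -8, -1, 3) = 4
n2.1.2 (Chen): max(-2, 6) = 6
n2.1.3 (Chen): max(7, 1, -5) = 7
n2.1 (Hugo): min(4, 6, 7) = 4
n2.2.1 (Chen): max(5, -2, -1) = 5
n2.2.2 (Chen): max(0, -1, -2) = 0
n2.2.3 (Chen): max(2, -4) = 2
n2.2 (Hugo): min(5, 0, 2) = 0
n2 (Chen): max(4, 0) = 4
r (Hugo): min(7, 4) = 4

4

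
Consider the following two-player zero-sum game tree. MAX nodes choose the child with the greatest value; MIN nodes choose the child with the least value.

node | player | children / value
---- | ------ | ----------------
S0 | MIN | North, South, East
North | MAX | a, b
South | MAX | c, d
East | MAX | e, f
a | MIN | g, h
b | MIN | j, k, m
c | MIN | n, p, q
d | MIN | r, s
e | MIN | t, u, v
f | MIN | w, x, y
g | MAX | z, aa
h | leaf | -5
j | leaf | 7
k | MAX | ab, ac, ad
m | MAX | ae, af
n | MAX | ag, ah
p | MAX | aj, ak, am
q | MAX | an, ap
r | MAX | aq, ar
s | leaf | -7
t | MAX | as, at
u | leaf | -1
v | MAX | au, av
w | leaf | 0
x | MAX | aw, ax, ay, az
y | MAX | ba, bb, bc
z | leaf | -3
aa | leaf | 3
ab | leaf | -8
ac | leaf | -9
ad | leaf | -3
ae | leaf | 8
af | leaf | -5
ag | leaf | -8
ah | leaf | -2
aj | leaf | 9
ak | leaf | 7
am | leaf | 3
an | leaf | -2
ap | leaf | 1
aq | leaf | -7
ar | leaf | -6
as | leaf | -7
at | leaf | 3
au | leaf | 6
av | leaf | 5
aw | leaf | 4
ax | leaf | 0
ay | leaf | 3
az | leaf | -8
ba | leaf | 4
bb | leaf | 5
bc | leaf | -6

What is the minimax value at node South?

-2

n (MAX): max(-8, -2) = -2
p (MAX): max(9, 7, 3) = 9
q (MAX): max(-2, 1) = 1
c (MIN): min(-2, 9, 1) = -2
r (MAX): max(-7, -6) = -6
d (MIN): min(-6, -7) = -7
South (MAX): max(-2, -7) = -2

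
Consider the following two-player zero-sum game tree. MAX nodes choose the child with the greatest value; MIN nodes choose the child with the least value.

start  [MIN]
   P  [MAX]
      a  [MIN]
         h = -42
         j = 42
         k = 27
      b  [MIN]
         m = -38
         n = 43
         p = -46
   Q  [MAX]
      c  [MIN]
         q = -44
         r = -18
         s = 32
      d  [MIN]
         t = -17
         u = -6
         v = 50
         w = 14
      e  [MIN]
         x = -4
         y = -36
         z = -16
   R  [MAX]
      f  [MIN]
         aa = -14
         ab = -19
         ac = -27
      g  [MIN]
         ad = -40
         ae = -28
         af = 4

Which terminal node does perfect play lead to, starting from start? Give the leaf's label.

h

a (MIN): min(-42, 42, 27) = -42
b (MIN): min(-38, 43, -46) = -46
P (MAX): max(-42, -46) = -42
c (MIN): min(-44, -18, 32) = -44
d (MIN): min(-17, -6, 50, 14) = -17
e (MIN): min(-4, -36, -16) = -36
Q (MAX): max(-44, -17, -36) = -17
f (MIN): min(-14, -19, -27) = -27
g (MIN): min(-40, -28, 4) = -40
R (MAX): max(-27, -40) = -27
start (MIN): min(-42, -17, -27) = -42
At start, MIN picks P (lowest: -42).
At P, MAX picks a (highest: -42).
At a, MIN picks h (lowest: -42).
Terminal value -42.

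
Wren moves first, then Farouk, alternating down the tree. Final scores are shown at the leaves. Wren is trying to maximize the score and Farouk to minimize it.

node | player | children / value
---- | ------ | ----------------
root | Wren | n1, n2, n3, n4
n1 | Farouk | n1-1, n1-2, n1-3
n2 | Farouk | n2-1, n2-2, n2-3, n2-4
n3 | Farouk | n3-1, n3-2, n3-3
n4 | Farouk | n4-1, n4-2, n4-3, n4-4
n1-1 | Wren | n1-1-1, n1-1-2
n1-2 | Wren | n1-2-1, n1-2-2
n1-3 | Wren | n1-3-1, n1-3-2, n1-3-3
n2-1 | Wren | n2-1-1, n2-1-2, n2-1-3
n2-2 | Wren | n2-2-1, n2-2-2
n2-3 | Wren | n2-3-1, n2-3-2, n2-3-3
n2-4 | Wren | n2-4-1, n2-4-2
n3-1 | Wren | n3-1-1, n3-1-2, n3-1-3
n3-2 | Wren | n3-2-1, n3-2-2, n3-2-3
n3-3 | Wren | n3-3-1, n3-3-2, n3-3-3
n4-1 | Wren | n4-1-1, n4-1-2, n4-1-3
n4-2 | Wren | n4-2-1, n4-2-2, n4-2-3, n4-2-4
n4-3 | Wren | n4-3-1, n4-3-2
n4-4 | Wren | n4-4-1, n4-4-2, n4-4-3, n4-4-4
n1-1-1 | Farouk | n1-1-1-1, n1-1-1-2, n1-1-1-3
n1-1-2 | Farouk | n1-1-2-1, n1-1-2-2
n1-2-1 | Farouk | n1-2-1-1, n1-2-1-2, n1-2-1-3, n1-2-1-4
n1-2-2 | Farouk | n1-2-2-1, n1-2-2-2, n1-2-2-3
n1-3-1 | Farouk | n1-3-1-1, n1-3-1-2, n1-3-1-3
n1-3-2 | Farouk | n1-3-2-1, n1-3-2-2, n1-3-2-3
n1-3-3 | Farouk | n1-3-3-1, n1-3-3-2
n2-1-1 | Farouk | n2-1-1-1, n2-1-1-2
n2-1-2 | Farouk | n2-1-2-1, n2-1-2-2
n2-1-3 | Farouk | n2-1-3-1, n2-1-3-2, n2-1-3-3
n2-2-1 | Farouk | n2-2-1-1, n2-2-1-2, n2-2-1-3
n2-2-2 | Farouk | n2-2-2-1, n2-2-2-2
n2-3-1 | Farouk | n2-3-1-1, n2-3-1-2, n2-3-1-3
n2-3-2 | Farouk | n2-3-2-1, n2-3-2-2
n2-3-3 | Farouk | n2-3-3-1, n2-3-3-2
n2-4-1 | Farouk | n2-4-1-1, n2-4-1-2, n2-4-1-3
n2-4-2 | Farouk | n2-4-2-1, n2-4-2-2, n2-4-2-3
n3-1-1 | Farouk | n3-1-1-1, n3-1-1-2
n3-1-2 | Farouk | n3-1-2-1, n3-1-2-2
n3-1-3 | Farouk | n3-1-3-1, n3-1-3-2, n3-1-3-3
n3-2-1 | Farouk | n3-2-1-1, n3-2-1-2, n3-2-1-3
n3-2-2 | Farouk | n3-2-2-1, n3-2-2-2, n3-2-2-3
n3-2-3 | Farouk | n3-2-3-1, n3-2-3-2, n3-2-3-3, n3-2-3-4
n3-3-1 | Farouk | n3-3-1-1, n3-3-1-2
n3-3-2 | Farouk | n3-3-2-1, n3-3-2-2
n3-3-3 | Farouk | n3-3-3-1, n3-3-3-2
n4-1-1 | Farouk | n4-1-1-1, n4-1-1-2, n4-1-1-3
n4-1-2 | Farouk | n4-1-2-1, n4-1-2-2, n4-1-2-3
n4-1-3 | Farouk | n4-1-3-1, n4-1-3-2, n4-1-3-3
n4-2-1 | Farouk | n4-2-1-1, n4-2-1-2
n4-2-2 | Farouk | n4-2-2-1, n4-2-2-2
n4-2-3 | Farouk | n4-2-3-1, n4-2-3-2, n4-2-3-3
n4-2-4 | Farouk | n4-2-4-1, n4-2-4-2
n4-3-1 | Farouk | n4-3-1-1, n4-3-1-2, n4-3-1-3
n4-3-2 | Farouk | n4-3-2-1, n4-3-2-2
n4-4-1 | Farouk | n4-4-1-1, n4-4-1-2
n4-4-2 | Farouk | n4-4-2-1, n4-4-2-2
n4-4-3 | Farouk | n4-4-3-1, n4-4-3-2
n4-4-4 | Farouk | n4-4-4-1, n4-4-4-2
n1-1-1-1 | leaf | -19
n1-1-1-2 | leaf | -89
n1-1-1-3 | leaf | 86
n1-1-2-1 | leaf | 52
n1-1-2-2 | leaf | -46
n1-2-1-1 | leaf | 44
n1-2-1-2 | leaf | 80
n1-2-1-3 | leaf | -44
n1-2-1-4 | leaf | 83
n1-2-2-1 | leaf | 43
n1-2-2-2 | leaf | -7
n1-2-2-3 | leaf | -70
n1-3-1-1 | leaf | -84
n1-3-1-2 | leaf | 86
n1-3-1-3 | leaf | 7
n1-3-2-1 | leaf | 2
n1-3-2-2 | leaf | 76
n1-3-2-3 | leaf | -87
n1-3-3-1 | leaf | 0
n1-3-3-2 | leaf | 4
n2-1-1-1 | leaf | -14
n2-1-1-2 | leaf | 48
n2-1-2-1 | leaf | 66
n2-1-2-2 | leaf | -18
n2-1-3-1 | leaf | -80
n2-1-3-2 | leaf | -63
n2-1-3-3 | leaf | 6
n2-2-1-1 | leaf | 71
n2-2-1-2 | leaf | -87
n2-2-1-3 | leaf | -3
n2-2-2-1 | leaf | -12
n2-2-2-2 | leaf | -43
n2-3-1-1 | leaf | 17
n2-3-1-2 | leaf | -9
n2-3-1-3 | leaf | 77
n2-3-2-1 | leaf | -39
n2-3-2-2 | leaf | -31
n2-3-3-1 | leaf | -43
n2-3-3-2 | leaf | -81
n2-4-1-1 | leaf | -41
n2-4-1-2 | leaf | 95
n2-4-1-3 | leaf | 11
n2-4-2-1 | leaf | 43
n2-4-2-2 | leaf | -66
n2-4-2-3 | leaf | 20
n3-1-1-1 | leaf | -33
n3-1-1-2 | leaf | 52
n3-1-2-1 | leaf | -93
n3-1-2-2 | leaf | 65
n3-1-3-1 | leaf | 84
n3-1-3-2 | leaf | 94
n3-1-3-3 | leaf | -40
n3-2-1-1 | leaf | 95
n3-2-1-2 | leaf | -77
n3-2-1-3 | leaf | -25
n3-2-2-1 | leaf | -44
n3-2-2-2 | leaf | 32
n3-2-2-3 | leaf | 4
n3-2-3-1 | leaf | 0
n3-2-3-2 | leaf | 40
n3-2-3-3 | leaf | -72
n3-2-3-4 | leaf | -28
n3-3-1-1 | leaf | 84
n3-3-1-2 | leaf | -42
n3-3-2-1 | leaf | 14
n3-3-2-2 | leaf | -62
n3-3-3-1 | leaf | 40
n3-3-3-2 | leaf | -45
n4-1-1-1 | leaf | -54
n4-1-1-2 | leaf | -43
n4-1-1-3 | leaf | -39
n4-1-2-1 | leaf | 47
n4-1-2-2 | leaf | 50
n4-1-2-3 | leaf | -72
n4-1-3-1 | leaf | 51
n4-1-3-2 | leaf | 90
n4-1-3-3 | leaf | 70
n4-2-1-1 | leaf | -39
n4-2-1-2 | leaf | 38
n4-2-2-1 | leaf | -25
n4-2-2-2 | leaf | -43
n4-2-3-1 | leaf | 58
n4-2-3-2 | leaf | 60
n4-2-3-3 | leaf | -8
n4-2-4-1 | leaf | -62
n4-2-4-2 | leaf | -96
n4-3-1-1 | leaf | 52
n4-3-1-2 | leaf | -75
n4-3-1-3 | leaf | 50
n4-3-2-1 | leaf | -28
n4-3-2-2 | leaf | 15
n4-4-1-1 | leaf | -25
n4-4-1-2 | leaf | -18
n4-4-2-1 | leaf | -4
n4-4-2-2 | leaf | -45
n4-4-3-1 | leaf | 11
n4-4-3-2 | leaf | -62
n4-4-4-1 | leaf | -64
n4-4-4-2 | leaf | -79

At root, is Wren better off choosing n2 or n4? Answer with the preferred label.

n4

n2-1-1 (Farouk): min(-14, 48) = -14
n2-1-2 (Farouk): min(66, -18) = -18
n2-1-3 (Farouk): min(-80, -63, 6) = -80
n2-1 (Wren): max(-14, -18, -80) = -14
n2-2-1 (Farouk): min(71, -87, -3) = -87
n2-2-2 (Farouk): min(-12, -43) = -43
n2-2 (Wren): max(-87, -43) = -43
n2-3-1 (Farouk): min(17, -9, 77) = -9
n2-3-2 (Farouk): min(-39, -31) = -39
n2-3-3 (Farouk): min(-43, -81) = -81
n2-3 (Wren): max(-9, -39, -81) = -9
n2-4-1 (Farouk): min(-41, 95, 11) = -41
n2-4-2 (Farouk): min(43, -66, 20) = -66
n2-4 (Wren): max(-41, -66) = -41
n2 (Farouk): min(-14, -43, -9, -41) = -43
n4-1-1 (Farouk): min(-54, -43, -39) = -54
n4-1-2 (Farouk): min(47, 50, -72) = -72
n4-1-3 (Farouk): min(51, 90, 70) = 51
n4-1 (Wren): max(-54, -72, 51) = 51
n4-2-1 (Farouk): min(-39, 38) = -39
n4-2-2 (Farouk): min(-25, -43) = -43
n4-2-3 (Farouk): min(58, 60, -8) = -8
n4-2-4 (Farouk): min(-62, -96) = -96
n4-2 (Wren): max(-39, -43, -8, -96) = -8
n4-3-1 (Farouk): min(52, -75, 50) = -75
n4-3-2 (Farouk): min(-28, 15) = -28
n4-3 (Wren): max(-75, -28) = -28
n4-4-1 (Farouk): min(-25, -18) = -25
n4-4-2 (Farouk): min(-4, -45) = -45
n4-4-3 (Farouk): min(11, -62) = -62
n4-4-4 (Farouk): min(-64, -79) = -79
n4-4 (Wren): max(-25, -45, -62, -79) = -25
n4 (Farouk): min(51, -8, -28, -25) = -28
Wren prefers the higher value; n2=-43, n4=-28. n4 is better since -28 > -43.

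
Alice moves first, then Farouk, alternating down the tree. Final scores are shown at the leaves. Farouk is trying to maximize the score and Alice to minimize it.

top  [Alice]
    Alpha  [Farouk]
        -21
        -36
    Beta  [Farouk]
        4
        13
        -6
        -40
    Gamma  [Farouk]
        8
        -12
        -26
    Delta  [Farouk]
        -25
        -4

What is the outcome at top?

Alpha (Farouk): max(-21, -36) = -21
Beta (Farouk): max(4, 13, -6, -40) = 13
Gamma (Farouk): max(8, -12, -26) = 8
Delta (Farouk): max(-25, -4) = -4
top (Alice): min(-21, 13, 8, -4) = -21

-21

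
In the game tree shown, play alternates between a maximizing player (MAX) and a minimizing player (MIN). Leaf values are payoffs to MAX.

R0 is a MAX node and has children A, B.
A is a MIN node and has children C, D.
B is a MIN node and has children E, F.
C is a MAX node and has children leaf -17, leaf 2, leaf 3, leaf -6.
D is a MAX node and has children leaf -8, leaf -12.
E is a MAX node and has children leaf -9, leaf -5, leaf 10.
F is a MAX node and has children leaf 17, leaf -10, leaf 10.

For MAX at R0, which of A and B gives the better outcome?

C (MAX): max(-17, 2, 3, -6) = 3
D (MAX): max(-8, -12) = -8
A (MIN): min(3, -8) = -8
E (MAX): max(-9, -5, 10) = 10
F (MAX): max(17, -10, 10) = 17
B (MIN): min(10, 17) = 10
MAX prefers the higher value; A=-8, B=10. B is better since 10 > -8.

B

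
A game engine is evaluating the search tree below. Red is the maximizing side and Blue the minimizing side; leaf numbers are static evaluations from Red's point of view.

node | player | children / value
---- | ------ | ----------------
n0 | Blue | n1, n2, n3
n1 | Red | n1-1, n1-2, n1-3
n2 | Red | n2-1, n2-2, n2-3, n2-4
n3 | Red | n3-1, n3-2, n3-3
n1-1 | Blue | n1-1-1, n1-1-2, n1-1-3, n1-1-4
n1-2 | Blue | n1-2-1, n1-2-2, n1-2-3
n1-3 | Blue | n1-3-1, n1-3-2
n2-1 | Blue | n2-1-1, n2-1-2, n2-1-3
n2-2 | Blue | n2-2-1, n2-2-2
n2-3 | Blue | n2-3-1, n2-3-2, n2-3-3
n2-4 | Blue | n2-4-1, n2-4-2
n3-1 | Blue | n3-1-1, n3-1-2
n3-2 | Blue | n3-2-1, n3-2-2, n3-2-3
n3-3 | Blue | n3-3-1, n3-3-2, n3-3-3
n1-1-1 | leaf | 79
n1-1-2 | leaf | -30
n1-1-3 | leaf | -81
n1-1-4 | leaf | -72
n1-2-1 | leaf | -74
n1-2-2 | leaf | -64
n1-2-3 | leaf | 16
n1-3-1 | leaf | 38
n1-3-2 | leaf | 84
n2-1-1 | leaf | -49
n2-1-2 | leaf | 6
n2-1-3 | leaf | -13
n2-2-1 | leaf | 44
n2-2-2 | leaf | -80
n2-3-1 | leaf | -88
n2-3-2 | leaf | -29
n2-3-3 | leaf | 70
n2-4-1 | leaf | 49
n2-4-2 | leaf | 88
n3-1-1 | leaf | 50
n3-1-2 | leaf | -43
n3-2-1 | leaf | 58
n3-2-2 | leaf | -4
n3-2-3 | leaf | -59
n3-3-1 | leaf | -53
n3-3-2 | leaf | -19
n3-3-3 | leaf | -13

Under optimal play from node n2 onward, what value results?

49

n2-1 (Blue): min(-49, 6, -13) = -49
n2-2 (Blue): min(44, -80) = -80
n2-3 (Blue): min(-88, -29, 70) = -88
n2-4 (Blue): min(49, 88) = 49
n2 (Red): max(-49, -80, -88, 49) = 49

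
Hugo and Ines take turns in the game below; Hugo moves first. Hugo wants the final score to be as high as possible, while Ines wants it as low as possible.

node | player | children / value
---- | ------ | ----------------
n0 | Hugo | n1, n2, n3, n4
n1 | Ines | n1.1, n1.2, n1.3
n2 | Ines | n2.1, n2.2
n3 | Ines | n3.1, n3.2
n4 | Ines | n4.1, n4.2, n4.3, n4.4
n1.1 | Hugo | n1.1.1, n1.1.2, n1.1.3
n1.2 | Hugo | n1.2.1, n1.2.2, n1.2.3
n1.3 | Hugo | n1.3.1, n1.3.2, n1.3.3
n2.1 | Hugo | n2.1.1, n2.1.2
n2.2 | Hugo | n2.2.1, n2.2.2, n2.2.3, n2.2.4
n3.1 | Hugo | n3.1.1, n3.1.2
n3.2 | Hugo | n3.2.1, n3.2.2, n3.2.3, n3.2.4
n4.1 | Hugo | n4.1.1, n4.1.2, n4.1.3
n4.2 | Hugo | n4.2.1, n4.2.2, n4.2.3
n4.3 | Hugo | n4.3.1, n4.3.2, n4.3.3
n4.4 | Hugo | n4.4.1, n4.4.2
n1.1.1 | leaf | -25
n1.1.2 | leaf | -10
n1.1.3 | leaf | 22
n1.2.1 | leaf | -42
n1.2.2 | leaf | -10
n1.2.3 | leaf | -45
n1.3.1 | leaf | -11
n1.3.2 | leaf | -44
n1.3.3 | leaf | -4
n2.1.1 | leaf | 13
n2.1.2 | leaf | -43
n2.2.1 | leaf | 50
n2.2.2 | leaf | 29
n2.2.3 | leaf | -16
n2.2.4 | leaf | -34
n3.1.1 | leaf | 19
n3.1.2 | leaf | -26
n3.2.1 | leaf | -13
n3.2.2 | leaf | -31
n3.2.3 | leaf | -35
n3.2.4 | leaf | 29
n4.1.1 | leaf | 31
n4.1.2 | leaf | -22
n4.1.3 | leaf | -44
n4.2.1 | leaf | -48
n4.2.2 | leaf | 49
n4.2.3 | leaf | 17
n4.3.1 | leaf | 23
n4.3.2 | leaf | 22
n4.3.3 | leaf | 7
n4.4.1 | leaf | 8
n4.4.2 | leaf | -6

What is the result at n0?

n1.1 (Hugo): max(-25, -10, 22) = 22
n1.2 (Hugo): max(-42, -10, -45) = -10
n1.3 (Hugo): max(-11, -44, -4) = -4
n1 (Ines): min(22, -10, -4) = -10
n2.1 (Hugo): max(13, -43) = 13
n2.2 (Hugo): max(50, 29, -16, -34) = 50
n2 (Ines): min(13, 50) = 13
n3.1 (Hugo): max(19, -26) = 19
n3.2 (Hugo): max(-13, -31, -35, 29) = 29
n3 (Ines): min(19, 29) = 19
n4.1 (Hugo): max(31, -22, -44) = 31
n4.2 (Hugo): max(-48, 49, 17) = 49
n4.3 (Hugo): max(23, 22, 7) = 23
n4.4 (Hugo): max(8, -6) = 8
n4 (Ines): min(31, 49, 23, 8) = 8
n0 (Hugo): max(-10, 13, 19, 8) = 19

19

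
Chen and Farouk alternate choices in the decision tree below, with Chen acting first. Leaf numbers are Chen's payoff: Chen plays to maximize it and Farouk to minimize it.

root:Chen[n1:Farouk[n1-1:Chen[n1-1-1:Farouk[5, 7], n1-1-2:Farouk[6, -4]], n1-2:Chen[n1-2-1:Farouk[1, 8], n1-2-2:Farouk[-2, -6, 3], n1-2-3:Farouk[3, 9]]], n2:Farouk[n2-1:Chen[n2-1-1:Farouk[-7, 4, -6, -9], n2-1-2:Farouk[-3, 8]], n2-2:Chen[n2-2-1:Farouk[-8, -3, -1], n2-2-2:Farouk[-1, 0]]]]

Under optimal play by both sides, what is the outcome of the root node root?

3

n1-1-1 (Farouk): min(5, 7) = 5
n1-1-2 (Farouk): min(6, -4) = -4
n1-1 (Chen): max(5, -4) = 5
n1-2-1 (Farouk): min(1, 8) = 1
n1-2-2 (Farouk): min(-2, -6, 3) = -6
n1-2-3 (Farouk): min(3, 9) = 3
n1-2 (Chen): max(1, -6, 3) = 3
n1 (Farouk): min(5, 3) = 3
n2-1-1 (Farouk): min(-7, 4, -6, -9) = -9
n2-1-2 (Farouk): min(-3, 8) = -3
n2-1 (Chen): max(-9, -3) = -3
n2-2-1 (Farouk): min(-8, -3, -1) = -8
n2-2-2 (Farouk): min(-1, 0) = -1
n2-2 (Chen): max(-8, -1) = -1
n2 (Farouk): min(-3, -1) = -3
root (Chen): max(3, -3) = 3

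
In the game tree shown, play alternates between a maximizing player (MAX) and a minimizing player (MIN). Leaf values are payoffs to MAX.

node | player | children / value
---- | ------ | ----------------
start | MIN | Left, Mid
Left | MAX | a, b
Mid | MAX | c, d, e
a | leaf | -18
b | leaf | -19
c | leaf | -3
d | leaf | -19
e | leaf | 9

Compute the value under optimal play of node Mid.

Mid (MAX): max(-3, -19, 9) = 9

9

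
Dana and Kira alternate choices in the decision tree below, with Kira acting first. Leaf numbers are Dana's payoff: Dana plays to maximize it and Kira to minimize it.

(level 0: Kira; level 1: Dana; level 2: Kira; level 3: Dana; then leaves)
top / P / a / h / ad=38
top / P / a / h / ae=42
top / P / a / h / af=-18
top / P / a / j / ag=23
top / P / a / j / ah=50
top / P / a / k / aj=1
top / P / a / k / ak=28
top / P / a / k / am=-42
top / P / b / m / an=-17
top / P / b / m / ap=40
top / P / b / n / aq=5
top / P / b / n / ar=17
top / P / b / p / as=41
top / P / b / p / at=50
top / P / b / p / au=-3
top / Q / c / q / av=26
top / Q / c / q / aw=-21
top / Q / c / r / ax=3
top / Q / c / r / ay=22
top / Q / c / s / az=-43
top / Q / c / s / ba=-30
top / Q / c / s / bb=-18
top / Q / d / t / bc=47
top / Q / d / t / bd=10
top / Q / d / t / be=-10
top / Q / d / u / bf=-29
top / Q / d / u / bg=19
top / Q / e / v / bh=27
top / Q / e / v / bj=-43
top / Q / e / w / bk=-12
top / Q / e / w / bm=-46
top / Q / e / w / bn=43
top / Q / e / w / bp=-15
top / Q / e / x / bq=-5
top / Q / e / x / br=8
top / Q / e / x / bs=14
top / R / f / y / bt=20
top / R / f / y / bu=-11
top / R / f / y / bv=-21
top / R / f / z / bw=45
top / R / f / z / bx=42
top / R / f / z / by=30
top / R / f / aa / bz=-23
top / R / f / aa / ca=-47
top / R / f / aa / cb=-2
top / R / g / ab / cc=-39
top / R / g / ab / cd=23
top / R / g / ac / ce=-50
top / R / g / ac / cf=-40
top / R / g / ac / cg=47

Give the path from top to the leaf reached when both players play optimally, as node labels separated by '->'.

h (Dana): max(38, 42, -18) = 42
j (Dana): max(23, 50) = 50
k (Dana): max(1, 28, -42) = 28
a (Kira): min(42, 50, 28) = 28
m (Dana): max(-17, 40) = 40
n (Dana): max(5, 17) = 17
p (Dana): max(41, 50, -3) = 50
b (Kira): min(40, 17, 50) = 17
P (Dana): max(28, 17) = 28
q (Dana): max(26, -21) = 26
r (Dana): max(3, 22) = 22
s (Dana): max(-43, -30, -18) = -18
c (Kira): min(26, 22, -18) = -18
t (Dana): max(47, 10, -10) = 47
u (Dana): max(-29, 19) = 19
d (Kira): min(47, 19) = 19
v (Dana): max(27, -43) = 27
w (Dana): max(-12, -46, 43, -15) = 43
x (Dana): max(-5, 8, 14) = 14
e (Kira): min(27, 43, 14) = 14
Q (Dana): max(-18, 19, 14) = 19
y (Dana): max(20, -11, -21) = 20
z (Dana): max(45, 42, 30) = 45
aa (Dana): max(-23, -47, -2) = -2
f (Kira): min(20, 45, -2) = -2
ab (Dana): max(-39, 23) = 23
ac (Dana): max(-50, -40, 47) = 47
g (Kira): min(23, 47) = 23
R (Dana): max(-2, 23) = 23
top (Kira): min(28, 19, 23) = 19
At top, Kira picks Q (lowest: 19).
At Q, Dana picks d (highest: 19).
At d, Kira picks u (lowest: 19).
At u, Dana picks bg (highest: 19).
Terminal value 19.

top -> Q -> d -> u -> bg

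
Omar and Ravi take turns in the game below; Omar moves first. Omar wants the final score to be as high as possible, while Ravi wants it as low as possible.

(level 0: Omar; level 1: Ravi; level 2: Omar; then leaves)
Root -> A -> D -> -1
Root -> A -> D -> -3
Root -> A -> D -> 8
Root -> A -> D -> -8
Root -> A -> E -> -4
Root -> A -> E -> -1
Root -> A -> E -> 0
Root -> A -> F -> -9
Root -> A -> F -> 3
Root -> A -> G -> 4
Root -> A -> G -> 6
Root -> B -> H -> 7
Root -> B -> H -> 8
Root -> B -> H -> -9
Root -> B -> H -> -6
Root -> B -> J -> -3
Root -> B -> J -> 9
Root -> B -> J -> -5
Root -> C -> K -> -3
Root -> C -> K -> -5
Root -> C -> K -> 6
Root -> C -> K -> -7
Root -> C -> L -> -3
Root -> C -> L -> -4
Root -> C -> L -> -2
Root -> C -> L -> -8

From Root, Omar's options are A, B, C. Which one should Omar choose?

B

D (Omar): max(-1, -3, 8, -8) = 8
E (Omar): max(-4, -1, 0) = 0
F (Omar): max(-9, 3) = 3
G (Omar): max(4, 6) = 6
A (Ravi): min(8, 0, 3, 6) = 0
H (Omar): max(7, 8, -9, -6) = 8
J (Omar): max(-3, 9, -5) = 9
B (Ravi): min(8, 9) = 8
K (Omar): max(-3, -5, 6, -7) = 6
L (Omar): max(-3, -4, -2, -8) = -2
C (Ravi): min(6, -2) = -2
Root (Omar): max(0, 8, -2) = 8
Omar at Root wants the highest of {A=0, B=8, C=-2}, so chooses B.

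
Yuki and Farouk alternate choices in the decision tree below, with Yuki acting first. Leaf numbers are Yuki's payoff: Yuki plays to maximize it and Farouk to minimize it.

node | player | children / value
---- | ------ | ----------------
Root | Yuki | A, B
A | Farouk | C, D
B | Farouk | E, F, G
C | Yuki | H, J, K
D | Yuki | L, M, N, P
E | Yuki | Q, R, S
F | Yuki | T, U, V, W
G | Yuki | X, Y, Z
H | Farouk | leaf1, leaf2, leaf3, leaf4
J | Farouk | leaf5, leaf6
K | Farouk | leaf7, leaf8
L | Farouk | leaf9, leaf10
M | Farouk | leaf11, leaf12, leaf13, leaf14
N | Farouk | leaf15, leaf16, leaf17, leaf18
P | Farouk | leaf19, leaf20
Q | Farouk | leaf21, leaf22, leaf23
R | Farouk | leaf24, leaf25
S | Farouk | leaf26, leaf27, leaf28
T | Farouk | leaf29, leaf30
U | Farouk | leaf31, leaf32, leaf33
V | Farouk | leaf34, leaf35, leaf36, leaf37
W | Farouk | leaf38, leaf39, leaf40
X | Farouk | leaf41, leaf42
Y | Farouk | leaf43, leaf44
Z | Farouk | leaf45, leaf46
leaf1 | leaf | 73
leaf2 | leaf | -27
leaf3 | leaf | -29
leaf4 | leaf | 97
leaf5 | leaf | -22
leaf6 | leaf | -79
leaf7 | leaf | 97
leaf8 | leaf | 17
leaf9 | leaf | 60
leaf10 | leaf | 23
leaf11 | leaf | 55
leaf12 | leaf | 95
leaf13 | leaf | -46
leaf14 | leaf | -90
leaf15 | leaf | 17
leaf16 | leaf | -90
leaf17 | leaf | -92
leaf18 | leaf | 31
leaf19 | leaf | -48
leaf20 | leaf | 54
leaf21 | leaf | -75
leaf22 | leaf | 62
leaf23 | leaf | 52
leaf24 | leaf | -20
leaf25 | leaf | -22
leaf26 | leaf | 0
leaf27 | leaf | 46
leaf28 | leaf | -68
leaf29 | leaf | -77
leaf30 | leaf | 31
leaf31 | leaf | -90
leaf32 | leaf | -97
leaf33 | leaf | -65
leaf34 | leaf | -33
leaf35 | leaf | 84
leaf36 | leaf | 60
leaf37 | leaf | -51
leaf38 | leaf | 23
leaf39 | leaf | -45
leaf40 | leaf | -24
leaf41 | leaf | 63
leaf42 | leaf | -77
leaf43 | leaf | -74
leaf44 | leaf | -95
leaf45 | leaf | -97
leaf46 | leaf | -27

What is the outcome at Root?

H (Farouk): min(73, -27, -29, 97) = -29
J (Farouk): min(-22, -79) = -79
K (Farouk): min(97, 17) = 17
C (Yuki): max(-29, -79, 17) = 17
L (Farouk): min(60, 23) = 23
M (Farouk): min(55, 95, -46, -90) = -90
N (Farouk): min(17, -90, -92, 31) = -92
P (Farouk): min(-48, 54) = -48
D (Yuki): max(23, -90, -92, -48) = 23
A (Farouk): min(17, 23) = 17
Q (Farouk): min(-75, 62, 52) = -75
R (Farouk): min(-20, -22) = -22
S (Farouk): min(0, 46, -68) = -68
E (Yuki): max(-75, -22, -68) = -22
T (Farouk): min(-77, 31) = -77
U (Farouk): min(-90, -97, -65) = -97
V (Farouk): min(-33, 84, 60, -51) = -51
W (Farouk): min(23, -45, -24) = -45
F (Yuki): max(-77, -97, -51, -45) = -45
X (Farouk): min(63, -77) = -77
Y (Farouk): min(-74, -95) = -95
Z (Farouk): min(-97, -27) = -97
G (Yuki): max(-77, -95, -97) = -77
B (Farouk): min(-22, -45, -77) = -77
Root (Yuki): max(17, -77) = 17

17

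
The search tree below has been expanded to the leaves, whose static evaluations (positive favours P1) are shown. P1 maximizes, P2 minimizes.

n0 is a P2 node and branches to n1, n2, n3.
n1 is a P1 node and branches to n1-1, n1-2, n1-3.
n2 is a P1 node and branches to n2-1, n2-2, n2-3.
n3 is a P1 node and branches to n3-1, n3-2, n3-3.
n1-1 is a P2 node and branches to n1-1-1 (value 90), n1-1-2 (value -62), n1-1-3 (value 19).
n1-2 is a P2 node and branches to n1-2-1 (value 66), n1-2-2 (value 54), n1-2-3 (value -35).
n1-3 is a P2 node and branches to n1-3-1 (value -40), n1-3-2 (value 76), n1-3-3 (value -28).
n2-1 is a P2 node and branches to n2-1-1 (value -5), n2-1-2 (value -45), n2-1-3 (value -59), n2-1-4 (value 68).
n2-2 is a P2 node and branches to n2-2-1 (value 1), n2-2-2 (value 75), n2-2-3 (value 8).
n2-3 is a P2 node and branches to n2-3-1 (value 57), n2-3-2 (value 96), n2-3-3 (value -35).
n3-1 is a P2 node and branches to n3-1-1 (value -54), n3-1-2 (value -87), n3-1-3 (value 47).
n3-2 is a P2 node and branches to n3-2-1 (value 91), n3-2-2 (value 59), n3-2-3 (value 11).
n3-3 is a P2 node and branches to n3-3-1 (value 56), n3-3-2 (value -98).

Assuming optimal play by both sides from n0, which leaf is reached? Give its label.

n1-1 (P2): min(90, -62, 19) = -62
n1-2 (P2): min(66, 54, -35) = -35
n1-3 (P2): min(-40, 76, -28) = -40
n1 (P1): max(-62, -35, -40) = -35
n2-1 (P2): min(-5, -45, -59, 68) = -59
n2-2 (P2): min(1, 75, 8) = 1
n2-3 (P2): min(57, 96, -35) = -35
n2 (P1): max(-59, 1, -35) = 1
n3-1 (P2): min(-54, -87, 47) = -87
n3-2 (P2): min(91, 59, 11) = 11
n3-3 (P2): min(56, -98) = -98
n3 (P1): max(-87, 11, -98) = 11
n0 (P2): min(-35, 1, 11) = -35
At n0, P2 picks n1 (lowest: -35).
At n1, P1 picks n1-2 (highest: -35).
At n1-2, P2 picks n1-2-3 (lowest: -35).
Terminal value -35.

n1-2-3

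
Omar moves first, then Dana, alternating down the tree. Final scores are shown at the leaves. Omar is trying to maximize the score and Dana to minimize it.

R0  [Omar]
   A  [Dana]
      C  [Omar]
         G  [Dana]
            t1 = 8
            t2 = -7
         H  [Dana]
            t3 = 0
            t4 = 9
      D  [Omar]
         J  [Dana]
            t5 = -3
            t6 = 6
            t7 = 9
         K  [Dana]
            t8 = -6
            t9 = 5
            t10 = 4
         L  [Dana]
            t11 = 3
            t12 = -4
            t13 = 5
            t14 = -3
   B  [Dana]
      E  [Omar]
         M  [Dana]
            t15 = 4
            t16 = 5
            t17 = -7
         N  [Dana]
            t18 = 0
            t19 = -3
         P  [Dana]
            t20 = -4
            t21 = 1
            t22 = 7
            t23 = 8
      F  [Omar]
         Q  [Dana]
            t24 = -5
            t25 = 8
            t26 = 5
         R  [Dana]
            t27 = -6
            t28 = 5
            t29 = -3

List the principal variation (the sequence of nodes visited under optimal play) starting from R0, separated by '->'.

R0 -> A -> D -> J -> t5

G (Dana): min(8, -7) = -7
H (Dana): min(0, 9) = 0
C (Omar): max(-7, 0) = 0
J (Dana): min(-3, 6, 9) = -3
K (Dana): min(-6, 5, 4) = -6
L (Dana): min(3, -4, 5, -3) = -4
D (Omar): max(-3, -6, -4) = -3
A (Dana): min(0, -3) = -3
M (Dana): min(4, 5, -7) = -7
N (Dana): min(0, -3) = -3
P (Dana): min(-4, 1, 7, 8) = -4
E (Omar): max(-7, -3, -4) = -3
Q (Dana): min(-5, 8, 5) = -5
R (Dana): min(-6, 5, -3) = -6
F (Omar): max(-5, -6) = -5
B (Dana): min(-3, -5) = -5
R0 (Omar): max(-3, -5) = -3
At R0, Omar picks A (highest: -3).
At A, Dana picks D (lowest: -3).
At D, Omar picks J (highest: -3).
At J, Dana picks t5 (lowest: -3).
Terminal value -3.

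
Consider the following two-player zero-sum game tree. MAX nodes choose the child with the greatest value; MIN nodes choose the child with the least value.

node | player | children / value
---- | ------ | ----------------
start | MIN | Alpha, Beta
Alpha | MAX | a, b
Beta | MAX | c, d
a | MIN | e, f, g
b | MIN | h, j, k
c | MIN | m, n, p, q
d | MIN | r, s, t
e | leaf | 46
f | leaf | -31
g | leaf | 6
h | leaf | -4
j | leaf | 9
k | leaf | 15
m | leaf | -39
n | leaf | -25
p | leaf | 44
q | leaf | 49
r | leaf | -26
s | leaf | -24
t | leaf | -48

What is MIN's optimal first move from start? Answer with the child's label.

Beta

a (MIN): min(46, -31, 6) = -31
b (MIN): min(-4, 9, 15) = -4
Alpha (MAX): max(-31, -4) = -4
c (MIN): min(-39, -25, 44, 49) = -39
d (MIN): min(-26, -24, -48) = -48
Beta (MAX): max(-39, -48) = -39
start (MIN): min(-4, -39) = -39
MIN at start wants the lowest of {Alpha=-4, Beta=-39}, so chooses Beta.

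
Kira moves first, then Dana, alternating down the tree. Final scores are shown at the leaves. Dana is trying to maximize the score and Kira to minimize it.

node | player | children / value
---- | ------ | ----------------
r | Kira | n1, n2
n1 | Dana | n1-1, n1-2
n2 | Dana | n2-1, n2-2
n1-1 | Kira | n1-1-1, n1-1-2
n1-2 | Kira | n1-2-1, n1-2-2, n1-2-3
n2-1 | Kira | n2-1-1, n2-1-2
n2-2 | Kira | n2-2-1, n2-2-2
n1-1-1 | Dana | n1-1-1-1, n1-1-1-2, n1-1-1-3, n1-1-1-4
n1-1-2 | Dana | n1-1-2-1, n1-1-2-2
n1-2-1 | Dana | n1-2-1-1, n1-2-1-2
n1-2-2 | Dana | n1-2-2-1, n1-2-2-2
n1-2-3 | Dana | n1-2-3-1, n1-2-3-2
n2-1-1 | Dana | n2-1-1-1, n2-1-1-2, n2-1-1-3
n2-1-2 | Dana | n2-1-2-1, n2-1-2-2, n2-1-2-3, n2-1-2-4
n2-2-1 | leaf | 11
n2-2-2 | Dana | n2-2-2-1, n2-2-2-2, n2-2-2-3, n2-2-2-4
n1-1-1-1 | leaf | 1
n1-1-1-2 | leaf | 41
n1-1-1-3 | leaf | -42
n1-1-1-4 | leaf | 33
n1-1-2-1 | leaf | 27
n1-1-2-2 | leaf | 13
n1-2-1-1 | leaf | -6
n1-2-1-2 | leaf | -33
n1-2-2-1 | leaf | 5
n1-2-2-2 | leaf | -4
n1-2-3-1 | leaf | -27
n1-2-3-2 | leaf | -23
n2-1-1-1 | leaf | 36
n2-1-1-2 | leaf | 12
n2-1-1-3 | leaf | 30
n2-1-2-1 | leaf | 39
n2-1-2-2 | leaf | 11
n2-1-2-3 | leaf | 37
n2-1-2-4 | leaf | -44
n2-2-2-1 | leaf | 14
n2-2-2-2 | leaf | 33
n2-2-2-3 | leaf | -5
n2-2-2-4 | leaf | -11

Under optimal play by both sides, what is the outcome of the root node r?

27

n1-1-1 (Dana): max(1, 41, -42, 33) = 41
n1-1-2 (Dana): max(27, 13) = 27
n1-1 (Kira): min(41, 27) = 27
n1-2-1 (Dana): max(-6, -33) = -6
n1-2-2 (Dana): max(5, -4) = 5
n1-2-3 (Dana): max(-27, -23) = -23
n1-2 (Kira): min(-6, 5, -23) = -23
n1 (Dana): max(27, -23) = 27
n2-1-1 (Dana): max(36, 12, 30) = 36
n2-1-2 (Dana): max(39, 11, 37, -44) = 39
n2-1 (Kira): min(36, 39) = 36
n2-2-2 (Dana): max(14, 33, -5, -11) = 33
n2-2 (Kira): min(11, 33) = 11
n2 (Dana): max(36, 11) = 36
r (Kira): min(27, 36) = 27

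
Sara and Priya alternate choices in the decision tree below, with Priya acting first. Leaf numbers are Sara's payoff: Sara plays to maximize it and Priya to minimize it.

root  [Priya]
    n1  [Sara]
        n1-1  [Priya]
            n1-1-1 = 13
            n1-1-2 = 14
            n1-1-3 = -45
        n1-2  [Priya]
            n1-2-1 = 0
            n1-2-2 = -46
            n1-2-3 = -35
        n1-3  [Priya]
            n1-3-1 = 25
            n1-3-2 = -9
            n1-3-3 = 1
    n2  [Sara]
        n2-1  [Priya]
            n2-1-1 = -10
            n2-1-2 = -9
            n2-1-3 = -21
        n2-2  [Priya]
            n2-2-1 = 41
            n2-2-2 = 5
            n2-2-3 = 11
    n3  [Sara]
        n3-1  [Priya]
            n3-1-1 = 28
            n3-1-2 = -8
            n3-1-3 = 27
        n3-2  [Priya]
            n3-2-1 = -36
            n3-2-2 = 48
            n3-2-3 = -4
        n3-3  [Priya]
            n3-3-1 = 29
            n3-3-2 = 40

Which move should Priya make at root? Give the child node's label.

n1

n1-1 (Priya): min(13, 14, -45) = -45
n1-2 (Priya): min(0, -46, -35) = -46
n1-3 (Priya): min(25, -9, 1) = -9
n1 (Sara): max(-45, -46, -9) = -9
n2-1 (Priya): min(-10, -9, -21) = -21
n2-2 (Priya): min(41, 5, 11) = 5
n2 (Sara): max(-21, 5) = 5
n3-1 (Priya): min(28, -8, 27) = -8
n3-2 (Priya): min(-36, 48, -4) = -36
n3-3 (Priya): min(29, 40) = 29
n3 (Sara): max(-8, -36, 29) = 29
root (Priya): min(-9, 5, 29) = -9
Priya at root wants the lowest of {n1=-9, n2=5, n3=29}, so chooses n1.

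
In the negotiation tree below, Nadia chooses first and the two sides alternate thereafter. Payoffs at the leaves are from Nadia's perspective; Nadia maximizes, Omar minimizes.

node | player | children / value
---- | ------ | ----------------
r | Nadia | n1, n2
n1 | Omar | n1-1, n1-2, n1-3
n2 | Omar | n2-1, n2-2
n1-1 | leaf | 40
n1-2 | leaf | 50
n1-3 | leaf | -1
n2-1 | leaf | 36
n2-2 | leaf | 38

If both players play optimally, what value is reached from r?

36

n1 (Omar): min(40, 50, -1) = -1
n2 (Omar): min(36, 38) = 36
r (Nadia): max(-1, 36) = 36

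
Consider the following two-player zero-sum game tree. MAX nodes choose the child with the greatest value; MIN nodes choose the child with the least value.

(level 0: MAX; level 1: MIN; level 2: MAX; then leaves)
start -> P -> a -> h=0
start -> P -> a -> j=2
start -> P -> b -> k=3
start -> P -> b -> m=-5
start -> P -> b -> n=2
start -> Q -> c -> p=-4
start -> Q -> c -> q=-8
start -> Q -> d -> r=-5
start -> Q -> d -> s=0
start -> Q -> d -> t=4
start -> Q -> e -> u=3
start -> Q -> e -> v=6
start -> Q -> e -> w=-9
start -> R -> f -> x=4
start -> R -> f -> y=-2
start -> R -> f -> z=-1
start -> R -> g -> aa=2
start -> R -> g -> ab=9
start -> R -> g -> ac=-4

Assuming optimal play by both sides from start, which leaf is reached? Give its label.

x

a (MAX): max(0, 2) = 2
b (MAX): max(3, -5, 2) = 3
P (MIN): min(2, 3) = 2
c (MAX): max(-4, -8) = -4
d (MAX): max(-5, 0, 4) = 4
e (MAX): max(3, 6, -9) = 6
Q (MIN): min(-4, 4, 6) = -4
f (MAX): max(4, -2, -1) = 4
g (MAX): max(2, 9, -4) = 9
R (MIN): min(4, 9) = 4
start (MAX): max(2, -4, 4) = 4
At start, MAX picks R (highest: 4).
At R, MIN picks f (lowest: 4).
At f, MAX picks x (highest: 4).
Terminal value 4.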